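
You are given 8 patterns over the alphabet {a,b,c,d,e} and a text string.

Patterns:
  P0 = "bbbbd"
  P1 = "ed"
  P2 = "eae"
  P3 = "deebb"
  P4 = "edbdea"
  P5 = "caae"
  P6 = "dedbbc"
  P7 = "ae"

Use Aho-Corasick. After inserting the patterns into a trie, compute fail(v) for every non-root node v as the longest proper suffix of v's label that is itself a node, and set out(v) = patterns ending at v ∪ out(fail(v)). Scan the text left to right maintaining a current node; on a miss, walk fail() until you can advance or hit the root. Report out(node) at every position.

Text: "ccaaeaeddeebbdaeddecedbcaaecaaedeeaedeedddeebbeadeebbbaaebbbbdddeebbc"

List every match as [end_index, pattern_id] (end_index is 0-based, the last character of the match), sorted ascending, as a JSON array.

Build automaton:
Trie (insert patterns):
  n0 'ε': a→27 b→1 c→19 d→10 e→6
  n1 'b': b→2
  n2 'bb': b→3
  n3 'bbb': b→4
  n4 'bbbb': d→5
  n5 'bbbbd': ·  ←P0
  n6 'e': a→8 d→7
  n7 'ed': b→15  ←P1
  n8 'ea': e→9
  n9 'eae': ·  ←P2
  n10 'd': e→11
  n11 'de': d→23 e→12
  n12 'dee': b→13
  n13 'deeb': b→14
  n14 'deebb': ·  ←P3
  n15 'edb': d→16
  n16 'edbd': e→17
  n17 'edbde': a→18
  n18 'edbdea': ·  ←P4
  n19 'c': a→20
  n20 'ca': a→21
  n21 'caa': e→22
  n22 'caae': ·  ←P5
  n23 'ded': b→24
  n24 'dedb': b→25
  n25 'dedbb': c→26
  n26 'dedbbc': ·  ←P6
  n27 'a': e→28
  n28 'ae': ·  ←P7

Failure links (BFS by depth):
  fail(1) 'b': from fail(0)=0 chase 'b': 0 ⇒ 0;  out=∅∪out(0)=∅
  fail(6) 'e': from fail(0)=0 chase 'e': 0 ⇒ 0;  out=∅∪out(0)=∅
  fail(10) 'd': from fail(0)=0 chase 'd': 0 ⇒ 0;  out=∅∪out(0)=∅
  fail(19) 'c': from fail(0)=0 chase 'c': 0 ⇒ 0;  out=∅∪out(0)=∅
  fail(27) 'a': from fail(0)=0 chase 'a': 0 ⇒ 0;  out=∅∪out(0)=∅
  fail(2) 'bb': from fail(1)=0 chase 'b': 0 ⇒ 1;  out=∅∪out(1)=∅
  fail(7) 'ed': from fail(6)=0 chase 'd': 0 ⇒ 10;  out={1}∪out(10)={1}
  fail(8) 'ea': from fail(6)=0 chase 'a': 0 ⇒ 27;  out=∅∪out(27)=∅
  fail(11) 'de': from fail(10)=0 chase 'e': 0 ⇒ 6;  out=∅∪out(6)=∅
  fail(20) 'ca': from fail(19)=0 chase 'a': 0 ⇒ 27;  out=∅∪out(27)=∅
  fail(28) 'ae': from fail(27)=0 chase 'e': 0 ⇒ 6;  out={7}∪out(6)={7}
  fail(3) 'bbb': from fail(2)=1 chase 'b': 1 ⇒ 2;  out=∅∪out(2)=∅
  fail(9) 'eae': from fail(8)=27 chase 'e': 27 ⇒ 28;  out={2}∪out(28)={2,7}
  fail(12) 'dee': from fail(11)=6 chase 'e': 6→0 ⇒ 6;  out=∅∪out(6)=∅
  fail(15) 'edb': from fail(7)=10 chase 'b': 10→0 ⇒ 1;  out=∅∪out(1)=∅
  fail(21) 'caa': from fail(20)=27 chase 'a': 27→0 ⇒ 27;  out=∅∪out(27)=∅
  fail(23) 'ded': from fail(11)=6 chase 'd': 6 ⇒ 7;  out=∅∪out(7)={1}
  fail(4) 'bbbb': from fail(3)=2 chase 'b': 2 ⇒ 3;  out=∅∪out(3)=∅
  fail(13) 'deeb': from fail(12)=6 chase 'b': 6→0 ⇒ 1;  out=∅∪out(1)=∅
  fail(16) 'edbd': from fail(15)=1 chase 'd': 1→0 ⇒ 10;  out=∅∪out(10)=∅
  fail(22) 'caae': from fail(21)=27 chase 'e': 27 ⇒ 28;  out={5}∪out(28)={5,7}
  fail(24) 'dedb': from fail(23)=7 chase 'b': 7 ⇒ 15;  out=∅∪out(15)=∅
  fail(5) 'bbbbd': from fail(4)=3 chase 'd': 3→2→1→0 ⇒ 10;  out={0}∪out(10)={0}
  fail(14) 'deebb': from fail(13)=1 chase 'b': 1 ⇒ 2;  out={3}∪out(2)={3}
  fail(17) 'edbde': from fail(16)=10 chase 'e': 10 ⇒ 11;  out=∅∪out(11)=∅
  fail(25) 'dedbb': from fail(24)=15 chase 'b': 15→1 ⇒ 2;  out=∅∪out(2)=∅
  fail(18) 'edbdea': from fail(17)=11 chase 'a': 11→6 ⇒ 8;  out={4}∪out(8)={4}
  fail(26) 'dedbbc': from fail(25)=2 chase 'c': 2→1→0 ⇒ 19;  out={6}∪out(19)={6}

Text stream:
[0] read 'c'  n0⇒n19
[1] read 'c'  n19⇒n19 (fail-walked)
[2] read 'a'  n19⇒n20
[3] read 'a'  n20⇒n21
[4] read 'e'  n21⇒n22  ** P5@[1:4],P7@[3:4]
[5] read 'a'  n22⇒n8 (fail-walked)
[6] read 'e'  n8⇒n9  ** P2@[4:6],P7@[5:6]
[7] read 'd'  n9⇒n7 (fail-walked)  ** P1@[6:7]
[8] read 'd'  n7⇒n10 (fail-walked)
[9] read 'e'  n10⇒n11
[10] read 'e'  n11⇒n12
[11] read 'b'  n12⇒n13
[12] read 'b'  n13⇒n14  ** P3@[8:12]
[13] read 'd'  n14⇒n10 (fail-walked)
[14] read 'a'  n10⇒n27 (fail-walked)
[15] read 'e'  n27⇒n28  ** P7@[14:15]
[16] read 'd'  n28⇒n7 (fail-walked)  ** P1@[15:16]
[17] read 'd'  n7⇒n10 (fail-walked)
[18] read 'e'  n10⇒n11
[19] read 'c'  n11⇒n19 (fail-walked)
[20] read 'e'  n19⇒n6 (fail-walked)
[21] read 'd'  n6⇒n7  ** P1@[20:21]
[22] read 'b'  n7⇒n15
[23] read 'c'  n15⇒n19 (fail-walked)
[24] read 'a'  n19⇒n20
[25] read 'a'  n20⇒n21
[26] read 'e'  n21⇒n22  ** P5@[23:26],P7@[25:26]
[27] read 'c'  n22⇒n19 (fail-walked)
[28] read 'a'  n19⇒n20
[29] read 'a'  n20⇒n21
[30] read 'e'  n21⇒n22  ** P5@[27:30],P7@[29:30]
[31] read 'd'  n22⇒n7 (fail-walked)  ** P1@[30:31]
[32] read 'e'  n7⇒n11 (fail-walked)
[33] read 'e'  n11⇒n12
[34] read 'a'  n12⇒n8 (fail-walked)
[35] read 'e'  n8⇒n9  ** P2@[33:35],P7@[34:35]
[36] read 'd'  n9⇒n7 (fail-walked)  ** P1@[35:36]
[37] read 'e'  n7⇒n11 (fail-walked)
[38] read 'e'  n11⇒n12
[39] read 'd'  n12⇒n7 (fail-walked)  ** P1@[38:39]
[40] read 'd'  n7⇒n10 (fail-walked)
[41] read 'd'  n10⇒n10 (fail-walked)
[42] read 'e'  n10⇒n11
[43] read 'e'  n11⇒n12
[44] read 'b'  n12⇒n13
[45] read 'b'  n13⇒n14  ** P3@[41:45]
[46] read 'e'  n14⇒n6 (fail-walked)
[47] read 'a'  n6⇒n8
[48] read 'd'  n8⇒n10 (fail-walked)
[49] read 'e'  n10⇒n11
[50] read 'e'  n11⇒n12
[51] read 'b'  n12⇒n13
[52] read 'b'  n13⇒n14  ** P3@[48:52]
[53] read 'b'  n14⇒n3 (fail-walked)
[54] read 'a'  n3⇒n27 (fail-walked)
[55] read 'a'  n27⇒n27 (fail-walked)
[56] read 'e'  n27⇒n28  ** P7@[55:56]
[57] read 'b'  n28⇒n1 (fail-walked)
[58] read 'b'  n1⇒n2
[59] read 'b'  n2⇒n3
[60] read 'b'  n3⇒n4
[61] read 'd'  n4⇒n5  ** P0@[57:61]
[62] read 'd'  n5⇒n10 (fail-walked)
[63] read 'd'  n10⇒n10 (fail-walked)
[64] read 'e'  n10⇒n11
[65] read 'e'  n11⇒n12
[66] read 'b'  n12⇒n13
[67] read 'b'  n13⇒n14  ** P3@[63:67]
[68] read 'c'  n14⇒n19 (fail-walked)

All matches (sorted): [[4,5],[4,7],[6,2],[6,7],[7,1],[12,3],[15,7],[16,1],[21,1],[26,5],[26,7],[30,5],[30,7],[31,1],[35,2],[35,7],[36,1],[39,1],[45,3],[52,3],[56,7],[61,0],[67,3]]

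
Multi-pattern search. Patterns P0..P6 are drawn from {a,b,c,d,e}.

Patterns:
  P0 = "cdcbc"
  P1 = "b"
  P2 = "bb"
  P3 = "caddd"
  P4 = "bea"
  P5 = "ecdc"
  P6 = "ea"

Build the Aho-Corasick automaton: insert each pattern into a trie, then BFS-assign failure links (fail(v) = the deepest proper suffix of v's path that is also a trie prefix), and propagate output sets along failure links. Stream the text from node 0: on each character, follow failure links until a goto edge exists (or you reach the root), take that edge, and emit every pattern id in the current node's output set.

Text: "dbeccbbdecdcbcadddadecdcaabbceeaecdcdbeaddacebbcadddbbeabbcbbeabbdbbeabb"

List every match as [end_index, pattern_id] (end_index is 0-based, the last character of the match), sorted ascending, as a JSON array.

Construct AC machine:
Trie nodes:
  n0 'ε': b→6 c→1 e→14
  n1 'c': a→8 d→2
  n2 'cd': c→3
  n3 'cdc': b→4
  n4 'cdcb': c→5
  n5 'cdcbc': ·  [P0 ends]
  n6 'b': b→7 e→12  [P1 ends]
  n7 'bb': ·  [P2 ends]
  n8 'ca': d→9
  n9 'cad': d→10
  n10 'cadd': d→11
  n11 'caddd': ·  [P3 ends]
  n12 'be': a→13
  n13 'bea': ·  [P4 ends]
  n14 'e': a→18 c→15
  n15 'ec': d→16
  n16 'ecd': c→17
  n17 'ecdc': ·  [P5 ends]
  n18 'ea': ·  [P6 ends]

Failure links (BFS by depth):
  fail(1) 'c': from fail(0)=0 chase 'c': 0 ⇒ 0;  out=∅∪out(0)=∅
  fail(6) 'b': from fail(0)=0 chase 'b': 0 ⇒ 0;  out={1}∪out(0)={1}
  fail(14) 'e': from fail(0)=0 chase 'e': 0 ⇒ 0;  out=∅∪out(0)=∅
  fail(2) 'cd': from fail(1)=0 chase 'd': 0 ⇒ 0;  out=∅∪out(0)=∅
  fail(7) 'bb': from fail(6)=0 chase 'b': 0 ⇒ 6;  out={2}∪out(6)={1,2}
  fail(8) 'ca': from fail(1)=0 chase 'a': 0 ⇒ 0;  out=∅∪out(0)=∅
  fail(12) 'be': from fail(6)=0 chase 'e': 0 ⇒ 14;  out=∅∪out(14)=∅
  fail(15) 'ec': from fail(14)=0 chase 'c': 0 ⇒ 1;  out=∅∪out(1)=∅
  fail(18) 'ea': from fail(14)=0 chase 'a': 0 ⇒ 0;  out={6}∪out(0)={6}
  fail(3) 'cdc': from fail(2)=0 chase 'c': 0 ⇒ 1;  out=∅∪out(1)=∅
  fail(9) 'cad': from fail(8)=0 chase 'd': 0 ⇒ 0;  out=∅∪out(0)=∅
  fail(13) 'bea': from fail(12)=14 chase 'a': 14 ⇒ 18;  out={4}∪out(18)={4,6}
  fail(16) 'ecd': from fail(15)=1 chase 'd': 1 ⇒ 2;  out=∅∪out(2)=∅
  fail(4) 'cdcb': from fail(3)=1 chase 'b': 1→0 ⇒ 6;  out=∅∪out(6)={1}
  fail(10) 'cadd': from fail(9)=0 chase 'd': 0 ⇒ 0;  out=∅∪out(0)=∅
  fail(17) 'ecdc': from fail(16)=2 chase 'c': 2 ⇒ 3;  out={5}∪out(3)={5}
  fail(5) 'cdcbc': from fail(4)=6 chase 'c': 6→0 ⇒ 1;  out={0}∪out(1)={0}
  fail(11) 'caddd': from fail(10)=0 chase 'd': 0 ⇒ 0;  out={3}∪out(0)={3}

Run:
i=0 'd': node 0→0
i=1 'b': node 0→6  emit P1@[1:1]
i=2 'e': node 6→12
i=3 'c': node 12→15 ·f
i=4 'c': node 15→1 ·f
i=5 'b': node 1→6 ·f  emit P1@[5:5]
i=6 'b': node 6→7  emit P1@[6:6],P2@[5:6]
i=7 'd': node 7→0 ·f
i=8 'e': node 0→14
i=9 'c': node 14→15
i=10 'd': node 15→16
i=11 'c': node 16→17  emit P5@[8:11]
i=12 'b': node 17→4 ·f  emit P1@[12:12]
i=13 'c': node 4→5  emit P0@[9:13]
i=14 'a': node 5→8 ·f
i=15 'd': node 8→9
i=16 'd': node 9→10
i=17 'd': node 10→11  emit P3@[13:17]
i=18 'a': node 11→0 ·f
i=19 'd': node 0→0
i=20 'e': node 0→14
i=21 'c': node 14→15
i=22 'd': node 15→16
i=23 'c': node 16→17  emit P5@[20:23]
i=24 'a': node 17→8 ·f
i=25 'a': node 8→0 ·f
i=26 'b': node 0→6  emit P1@[26:26]
i=27 'b': node 6→7  emit P1@[27:27],P2@[26:27]
i=28 'c': node 7→1 ·f
i=29 'e': node 1→14 ·f
i=30 'e': node 14→14 ·f
i=31 'a': node 14→18  emit P6@[30:31]
i=32 'e': node 18→14 ·f
i=33 'c': node 14→15
i=34 'd': node 15→16
i=35 'c': node 16→17  emit P5@[32:35]
i=36 'd': node 17→2 ·f
i=37 'b': node 2→6 ·f  emit P1@[37:37]
i=38 'e': node 6→12
i=39 'a': node 12→13  emit P4@[37:39],P6@[38:39]
i=40 'd': node 13→0 ·f
i=41 'd': node 0→0
i=42 'a': node 0→0
i=43 'c': node 0→1
i=44 'e': node 1→14 ·f
i=45 'b': node 14→6 ·f  emit P1@[45:45]
i=46 'b': node 6→7  emit P1@[46:46],P2@[45:46]
i=47 'c': node 7→1 ·f
i=48 'a': node 1→8
i=49 'd': node 8→9
i=50 'd': node 9→10
i=51 'd': node 10→11  emit P3@[47:51]
i=52 'b': node 11→6 ·f  emit P1@[52:52]
i=53 'b': node 6→7  emit P1@[53:53],P2@[52:53]
i=54 'e': node 7→12 ·f
i=55 'a': node 12→13  emit P4@[53:55],P6@[54:55]
i=56 'b': node 13→6 ·f  emit P1@[56:56]
i=57 'b': node 6→7  emit P1@[57:57],P2@[56:57]
i=58 'c': node 7→1 ·f
i=59 'b': node 1→6 ·f  emit P1@[59:59]
i=60 'b': node 6→7  emit P1@[60:60],P2@[59:60]
i=61 'e': node 7→12 ·f
i=62 'a': node 12→13  emit P4@[60:62],P6@[61:62]
i=63 'b': node 13→6 ·f  emit P1@[63:63]
i=64 'b': node 6→7  emit P1@[64:64],P2@[63:64]
i=65 'd': node 7→0 ·f
i=66 'b': node 0→6  emit P1@[66:66]
i=67 'b': node 6→7  emit P1@[67:67],P2@[66:67]
i=68 'e': node 7→12 ·f
i=69 'a': node 12→13  emit P4@[67:69],P6@[68:69]
i=70 'b': node 13→6 ·f  emit P1@[70:70]
i=71 'b': node 6→7  emit P1@[71:71],P2@[70:71]

All matches (sorted): [[1,1],[5,1],[6,1],[6,2],[11,5],[12,1],[13,0],[17,3],[23,5],[26,1],[27,1],[27,2],[31,6],[35,5],[37,1],[39,4],[39,6],[45,1],[46,1],[46,2],[51,3],[52,1],[53,1],[53,2],[55,4],[55,6],[56,1],[57,1],[57,2],[59,1],[60,1],[60,2],[62,4],[62,6],[63,1],[64,1],[64,2],[66,1],[67,1],[67,2],[69,4],[69,6],[70,1],[71,1],[71,2]]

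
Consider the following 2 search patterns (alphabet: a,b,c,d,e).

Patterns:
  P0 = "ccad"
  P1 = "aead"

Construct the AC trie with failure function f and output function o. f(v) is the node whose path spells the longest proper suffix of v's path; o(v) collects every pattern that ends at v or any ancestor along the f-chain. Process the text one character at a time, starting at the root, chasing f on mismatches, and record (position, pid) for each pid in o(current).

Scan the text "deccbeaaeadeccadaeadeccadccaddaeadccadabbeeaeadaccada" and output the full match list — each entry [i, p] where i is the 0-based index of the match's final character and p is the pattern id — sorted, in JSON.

Build:
Trie (insert patterns):
  n0 'ε': a→5 c→1
  n1 'c': c→2
  n2 'cc': a→3
  n3 'cca': d→4
  n4 'ccad': ·  ←P0
  n5 'a': e→6
  n6 'ae': a→7
  n7 'aea': d→8
  n8 'aead': ·  ←P1

Failure links (BFS by depth):
  n1('c'): parent n0 fail=0; on 'c' 0 → fail=0;  out ∅∪∅=∅
  n5('a'): parent n0 fail=0; on 'a' 0 → fail=0;  out ∅∪∅=∅
  n2('cc'): parent n1 fail=0; on 'c' 0 → fail=1;  out ∅∪∅=∅
  n6('ae'): parent n5 fail=0; on 'e' 0 → fail=0;  out ∅∪∅=∅
  n3('cca'): parent n2 fail=1; on 'a' 1→0 → fail=5;  out ∅∪∅=∅
  n7('aea'): parent n6 fail=0; on 'a' 0 → fail=5;  out ∅∪∅=∅
  n4('ccad'): parent n3 fail=5; on 'd' 5→0 → fail=0;  out {0}∪∅={0}
  n8('aead'): parent n7 fail=5; on 'd' 5→0 → fail=0;  out {1}∪∅={1}

Run:
i=0 'd': node 0→0
i=1 'e': node 0→0
i=2 'c': node 0→1
i=3 'c': node 1→2
i=4 'b': node 2→0 ·f
i=5 'e': node 0→0
i=6 'a': node 0→5
i=7 'a': node 5→5 ·f
i=8 'e': node 5→6
i=9 'a': node 6→7
i=10 'd': node 7→8  → match P1@[7:10]
i=11 'e': node 8→0 ·f
i=12 'c': node 0→1
i=13 'c': node 1→2
i=14 'a': node 2→3
i=15 'd': node 3→4  → match P0@[12:15]
i=16 'a': node 4→5 ·f
i=17 'e': node 5→6
i=18 'a': node 6→7
i=19 'd': node 7→8  → match P1@[16:19]
i=20 'e': node 8→0 ·f
i=21 'c': node 0→1
i=22 'c': node 1→2
i=23 'a': node 2→3
i=24 'd': node 3→4  → match P0@[21:24]
i=25 'c': node 4→1 ·f
i=26 'c': node 1→2
i=27 'a': node 2→3
i=28 'd': node 3→4  → match P0@[25:28]
i=29 'd': node 4→0 ·f
i=30 'a': node 0→5
i=31 'e': node 5→6
i=32 'a': node 6→7
i=33 'd': node 7→8  → match P1@[30:33]
i=34 'c': node 8→1 ·f
i=35 'c': node 1→2
i=36 'a': node 2→3
i=37 'd': node 3→4  → match P0@[34:37]
i=38 'a': node 4→5 ·f
i=39 'b': node 5→0 ·f
i=40 'b': node 0→0
i=41 'e': node 0→0
i=42 'e': node 0→0
i=43 'a': node 0→5
i=44 'e': node 5→6
i=45 'a': node 6→7
i=46 'd': node 7→8  → match P1@[43:46]
i=47 'a': node 8→5 ·f
i=48 'c': node 5→1 ·f
i=49 'c': node 1→2
i=50 'a': node 2→3
i=51 'd': node 3→4  → match P0@[48:51]
i=52 'a': node 4→5 ·f

Result: [[10,1],[15,0],[19,1],[24,0],[28,0],[33,1],[37,0],[46,1],[51,0]]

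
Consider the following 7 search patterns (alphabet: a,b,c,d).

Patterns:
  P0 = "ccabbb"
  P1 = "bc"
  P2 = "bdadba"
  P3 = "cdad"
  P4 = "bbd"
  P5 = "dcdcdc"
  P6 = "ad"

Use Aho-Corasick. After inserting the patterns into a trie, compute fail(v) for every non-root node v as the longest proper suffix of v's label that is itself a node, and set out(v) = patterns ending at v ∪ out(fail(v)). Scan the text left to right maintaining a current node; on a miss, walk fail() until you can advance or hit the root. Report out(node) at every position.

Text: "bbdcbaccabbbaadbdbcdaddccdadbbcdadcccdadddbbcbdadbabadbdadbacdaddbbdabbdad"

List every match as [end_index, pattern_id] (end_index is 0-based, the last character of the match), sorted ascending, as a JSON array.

Build:
Trie (insert patterns):
  0='ε' goto a→25 b→7 c→1 d→19
  1='c' goto c→2 d→14
  2='cc' goto a→3
  3='cca' goto b→4
  4='ccab' goto b→5
  5='ccabb' goto b→6
  6='ccabbb' goto ·  ←P0
  7='b' goto b→17 c→8 d→9
  8='bc' goto ·  ←P1
  9='bd' goto a→10
  10='bda' goto d→11
  11='bdad' goto b→12
  12='bdadb' goto a→13
  13='bdadba' goto ·  ←P2
  14='cd' goto a→15
  15='cda' goto d→16
  16='cdad' goto ·  ←P3
  17='bb' goto d→18
  18='bbd' goto ·  ←P4
  19='d' goto c→20
  20='dc' goto d→21
  21='dcd' goto c→22
  22='dcdc' goto d→23
  23='dcdcd' goto c→24
  24='dcdcdc' goto ·  ←P5
  25='a' goto d→26
  26='ad' goto ·  ←P6

BFS fail/out derivation:
  n1('c'): parent n0 fail=0; on 'c' 0 → fail=0;  out ∅∪∅=∅
  n7('b'): parent n0 fail=0; on 'b' 0 → fail=0;  out ∅∪∅=∅
  n19('d'): parent n0 fail=0; on 'd' 0 → fail=0;  out ∅∪∅=∅
  n25('a'): parent n0 fail=0; on 'a' 0 → fail=0;  out ∅∪∅=∅
  n2('cc'): parent n1 fail=0; on 'c' 0 → fail=1;  out ∅∪∅=∅
  n8('bc'): parent n7 fail=0; on 'c' 0 → fail=1;  out {1}∪∅={1}
  n9('bd'): parent n7 fail=0; on 'd' 0 → fail=19;  out ∅∪∅=∅
  n14('cd'): parent n1 fail=0; on 'd' 0 → fail=19;  out ∅∪∅=∅
  n17('bb'): parent n7 fail=0; on 'b' 0 → fail=7;  out ∅∪∅=∅
  n20('dc'): parent n19 fail=0; on 'c' 0 → fail=1;  out ∅∪∅=∅
  n26('ad'): parent n25 fail=0; on 'd' 0 → fail=19;  out {6}∪∅={6}
  n3('cca'): parent n2 fail=1; on 'a' 1→0 → fail=25;  out ∅∪∅=∅
  n10('bda'): parent n9 fail=19; on 'a' 19→0 → fail=25;  out ∅∪∅=∅
  n15('cda'): parent n14 fail=19; on 'a' 19→0 → fail=25;  out ∅∪∅=∅
  n18('bbd'): parent n17 fail=7; on 'd' 7 → fail=9;  out {4}∪∅={4}
  n21('dcd'): parent n20 fail=1; on 'd' 1 → fail=14;  out ∅∪∅=∅
  n4('ccab'): parent n3 fail=25; on 'b' 25→0 → fail=7;  out ∅∪∅=∅
  n11('bdad'): parent n10 fail=25; on 'd' 25 → fail=26;  out ∅∪{6}={6}
  n16('cdad'): parent n15 fail=25; on 'd' 25 → fail=26;  out {3}∪{6}={3,6}
  n22('dcdc'): parent n21 fail=14; on 'c' 14→19 → fail=20;  out ∅∪∅=∅
  n5('ccabb'): parent n4 fail=7; on 'b' 7 → fail=17;  out ∅∪∅=∅
  n12('bdadb'): parent n11 fail=26; on 'b' 26→19→0 → fail=7;  out ∅∪∅=∅
  n23('dcdcd'): parent n22 fail=20; on 'd' 20 → fail=21;  out ∅∪∅=∅
  n6('ccabbb'): parent n5 fail=17; on 'b' 17→7 → fail=17;  out {0}∪∅={0}
  n13('bdadba'): parent n12 fail=7; on 'a' 7→0 → fail=25;  out {2}∪∅={2}
  n24('dcdcdc'): parent n23 fail=21; on 'c' 21 → fail=22;  out {5}∪∅={5}

Text stream:
i=0 'b': node 0→7
i=1 'b': node 7→17
i=2 'd': node 17→18  ** P4@[0:2]
i=3 'c': node 18→20 (fail-walked)
i=4 'b': node 20→7 (fail-walked)
i=5 'a': node 7→25 (fail-walked)
i=6 'c': node 25→1 (fail-walked)
i=7 'c': node 1→2
i=8 'a': node 2→3
i=9 'b': node 3→4
i=10 'b': node 4→5
i=11 'b': node 5→6  ** P0@[6:11]
i=12 'a': node 6→25 (fail-walked)
i=13 'a': node 25→25 (fail-walked)
i=14 'd': node 25→26  ** P6@[13:14]
i=15 'b': node 26→7 (fail-walked)
i=16 'd': node 7→9
i=17 'b': node 9→7 (fail-walked)
i=18 'c': node 7→8  ** P1@[17:18]
i=19 'd': node 8→14 (fail-walked)
i=20 'a': node 14→15
i=21 'd': node 15→16  ** P3@[18:21],P6@[20:21]
i=22 'd': node 16→19 (fail-walked)
i=23 'c': node 19→20
i=24 'c': node 20→2 (fail-walked)
i=25 'd': node 2→14 (fail-walked)
i=26 'a': node 14→15
i=27 'd': node 15→16  ** P3@[24:27],P6@[26:27]
i=28 'b': node 16→7 (fail-walked)
i=29 'b': node 7→17
i=30 'c': node 17→8 (fail-walked)  ** P1@[29:30]
i=31 'd': node 8→14 (fail-walked)
i=32 'a': node 14→15
i=33 'd': node 15→16  ** P3@[30:33],P6@[32:33]
i=34 'c': node 16→20 (fail-walked)
i=35 'c': node 20→2 (fail-walked)
i=36 'c': node 2→2 (fail-walked)
i=37 'd': node 2→14 (fail-walked)
i=38 'a': node 14→15
i=39 'd': node 15→16  ** P3@[36:39],P6@[38:39]
i=40 'd': node 16→19 (fail-walked)
i=41 'd': node 19→19 (fail-walked)
i=42 'b': node 19→7 (fail-walked)
i=43 'b': node 7→17
i=44 'c': node 17→8 (fail-walked)  ** P1@[43:44]
i=45 'b': node 8→7 (fail-walked)
i=46 'd': node 7→9
i=47 'a': node 9→10
i=48 'd': node 10→11  ** P6@[47:48]
i=49 'b': node 11→12
i=50 'a': node 12→13  ** P2@[45:50]
i=51 'b': node 13→7 (fail-walked)
i=52 'a': node 7→25 (fail-walked)
i=53 'd': node 25→26  ** P6@[52:53]
i=54 'b': node 26→7 (fail-walked)
i=55 'd': node 7→9
i=56 'a': node 9→10
i=57 'd': node 10→11  ** P6@[56:57]
i=58 'b': node 11→12
i=59 'a': node 12→13  ** P2@[54:59]
i=60 'c': node 13→1 (fail-walked)
i=61 'd': node 1→14
i=62 'a': node 14→15
i=63 'd': node 15→16  ** P3@[60:63],P6@[62:63]
i=64 'd': node 16→19 (fail-walked)
i=65 'b': node 19→7 (fail-walked)
i=66 'b': node 7→17
i=67 'd': node 17→18  ** P4@[65:67]
i=68 'a': node 18→10 (fail-walked)
i=69 'b': node 10→7 (fail-walked)
i=70 'b': node 7→17
i=71 'd': node 17→18  ** P4@[69:71]
i=72 'a': node 18→10 (fail-walked)
i=73 'd': node 10→11  ** P6@[72:73]

All matches (sorted): [[2,4],[11,0],[14,6],[18,1],[21,3],[21,6],[27,3],[27,6],[30,1],[33,3],[33,6],[39,3],[39,6],[44,1],[48,6],[50,2],[53,6],[57,6],[59,2],[63,3],[63,6],[67,4],[71,4],[73,6]]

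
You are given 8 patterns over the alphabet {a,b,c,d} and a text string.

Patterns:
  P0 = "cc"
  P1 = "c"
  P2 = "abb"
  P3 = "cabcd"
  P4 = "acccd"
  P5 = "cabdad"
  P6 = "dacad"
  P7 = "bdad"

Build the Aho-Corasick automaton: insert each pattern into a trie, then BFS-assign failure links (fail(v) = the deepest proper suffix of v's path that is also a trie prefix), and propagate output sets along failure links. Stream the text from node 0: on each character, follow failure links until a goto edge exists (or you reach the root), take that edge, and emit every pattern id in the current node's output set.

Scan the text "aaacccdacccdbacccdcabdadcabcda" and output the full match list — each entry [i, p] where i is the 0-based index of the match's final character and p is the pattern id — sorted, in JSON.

Build:
Trie (insert patterns):
  n0 'ε': a→3 b→22 c→1 d→17
  n1 'c': a→6 c→2  [P1 ends]
  n2 'cc': ·  [P0 ends]
  n3 'a': b→4 c→10
  n4 'ab': b→5
  n5 'abb': ·  [P2 ends]
  n6 'ca': b→7
  n7 'cab': c→8 d→14
  n8 'cabc': d→9
  n9 'cabcd': ·  [P3 ends]
  n10 'ac': c→11
  n11 'acc': c→12
  n12 'accc': d→13
  n13 'acccd': ·  [P4 ends]
  n14 'cabd': a→15
  n15 'cabda': d→16
  n16 'cabdad': ·  [P5 ends]
  n17 'd': a→18
  n18 'da': c→19
  n19 'dac': a→20
  n20 'daca': d→21
  n21 'dacad': ·  [P6 ends]
  n22 'b': d→23
  n23 'bd': a→24
  n24 'bda': d→25
  n25 'bdad': ·  [P7 ends]

Failure links (BFS by depth):
  fail(1) 'c': from fail(0)=0 chase 'c': 0 ⇒ 0;  out={1}∪out(0)={1}
  fail(3) 'a': from fail(0)=0 chase 'a': 0 ⇒ 0;  out=∅∪out(0)=∅
  fail(17) 'd': from fail(0)=0 chase 'd': 0 ⇒ 0;  out=∅∪out(0)=∅
  fail(22) 'b': from fail(0)=0 chase 'b': 0 ⇒ 0;  out=∅∪out(0)=∅
  fail(2) 'cc': from fail(1)=0 chase 'c': 0 ⇒ 1;  out={0}∪out(1)={0,1}
  fail(4) 'ab': from fail(3)=0 chase 'b': 0 ⇒ 22;  out=∅∪out(22)=∅
  fail(6) 'ca': from fail(1)=0 chase 'a': 0 ⇒ 3;  out=∅∪out(3)=∅
  fail(10) 'ac': from fail(3)=0 chase 'c': 0 ⇒ 1;  out=∅∪out(1)={1}
  fail(18) 'da': from fail(17)=0 chase 'a': 0 ⇒ 3;  out=∅∪out(3)=∅
  fail(23) 'bd': from fail(22)=0 chase 'd': 0 ⇒ 17;  out=∅∪out(17)=∅
  fail(5) 'abb': from fail(4)=22 chase 'b': 22→0 ⇒ 22;  out={2}∪out(22)={2}
  fail(7) 'cab': from fail(6)=3 chase 'b': 3 ⇒ 4;  out=∅∪out(4)=∅
  fail(11) 'acc': from fail(10)=1 chase 'c': 1 ⇒ 2;  out=∅∪out(2)={0,1}
  fail(19) 'dac': from fail(18)=3 chase 'c': 3 ⇒ 10;  out=∅∪out(10)={1}
  fail(24) 'bda': from fail(23)=17 chase 'a': 17 ⇒ 18;  out=∅∪out(18)=∅
  fail(8) 'cabc': from fail(7)=4 chase 'c': 4→22→0 ⇒ 1;  out=∅∪out(1)={1}
  fail(12) 'accc': from fail(11)=2 chase 'c': 2→1 ⇒ 2;  out=∅∪out(2)={0,1}
  fail(14) 'cabd': from fail(7)=4 chase 'd': 4→22 ⇒ 23;  out=∅∪out(23)=∅
  fail(20) 'daca': from fail(19)=10 chase 'a': 10→1 ⇒ 6;  out=∅∪out(6)=∅
  fail(25) 'bdad': from fail(24)=18 chase 'd': 18→3→0 ⇒ 17;  out={7}∪out(17)={7}
  fail(9) 'cabcd': from fail(8)=1 chase 'd': 1→0 ⇒ 17;  out={3}∪out(17)={3}
  fail(13) 'acccd': from fail(12)=2 chase 'd': 2→1→0 ⇒ 17;  out={4}∪out(17)={4}
  fail(15) 'cabda': from fail(14)=23 chase 'a': 23 ⇒ 24;  out=∅∪out(24)=∅
  fail(21) 'dacad': from fail(20)=6 chase 'd': 6→3→0 ⇒ 17;  out={6}∪out(17)={6}
  fail(16) 'cabdad': from fail(15)=24 chase 'd': 24 ⇒ 25;  out={5}∪out(25)={5,7}

Run:
[0] read 'a'  n0⇒n3
[1] read 'a'  n3⇒n3 (via fail)
[2] read 'a'  n3⇒n3 (via fail)
[3] read 'c'  n3⇒n10  emit P1@[3:3]
[4] read 'c'  n10⇒n11  emit P0@[3:4],P1@[4:4]
[5] read 'c'  n11⇒n12  emit P0@[4:5],P1@[5:5]
[6] read 'd'  n12⇒n13  emit P4@[2:6]
[7] read 'a'  n13⇒n18 (via fail)
[8] read 'c'  n18⇒n19  emit P1@[8:8]
[9] read 'c'  n19⇒n11 (via fail)  emit P0@[8:9],P1@[9:9]
[10] read 'c'  n11⇒n12  emit P0@[9:10],P1@[10:10]
[11] read 'd'  n12⇒n13  emit P4@[7:11]
[12] read 'b'  n13⇒n22 (via fail)
[13] read 'a'  n22⇒n3 (via fail)
[14] read 'c'  n3⇒n10  emit P1@[14:14]
[15] read 'c'  n10⇒n11  emit P0@[14:15],P1@[15:15]
[16] read 'c'  n11⇒n12  emit P0@[15:16],P1@[16:16]
[17] read 'd'  n12⇒n13  emit P4@[13:17]
[18] read 'c'  n13⇒n1 (via fail)  emit P1@[18:18]
[19] read 'a'  n1⇒n6
[20] read 'b'  n6⇒n7
[21] read 'd'  n7⇒n14
[22] read 'a'  n14⇒n15
[23] read 'd'  n15⇒n16  emit P5@[18:23],P7@[20:23]
[24] read 'c'  n16⇒n1 (via fail)  emit P1@[24:24]
[25] read 'a'  n1⇒n6
[26] read 'b'  n6⇒n7
[27] read 'c'  n7⇒n8  emit P1@[27:27]
[28] read 'd'  n8⇒n9  emit P3@[24:28]
[29] read 'a'  n9⇒n18 (via fail)

Matches: [[3,1],[4,0],[4,1],[5,0],[5,1],[6,4],[8,1],[9,0],[9,1],[10,0],[10,1],[11,4],[14,1],[15,0],[15,1],[16,0],[16,1],[17,4],[18,1],[23,5],[23,7],[24,1],[27,1],[28,3]]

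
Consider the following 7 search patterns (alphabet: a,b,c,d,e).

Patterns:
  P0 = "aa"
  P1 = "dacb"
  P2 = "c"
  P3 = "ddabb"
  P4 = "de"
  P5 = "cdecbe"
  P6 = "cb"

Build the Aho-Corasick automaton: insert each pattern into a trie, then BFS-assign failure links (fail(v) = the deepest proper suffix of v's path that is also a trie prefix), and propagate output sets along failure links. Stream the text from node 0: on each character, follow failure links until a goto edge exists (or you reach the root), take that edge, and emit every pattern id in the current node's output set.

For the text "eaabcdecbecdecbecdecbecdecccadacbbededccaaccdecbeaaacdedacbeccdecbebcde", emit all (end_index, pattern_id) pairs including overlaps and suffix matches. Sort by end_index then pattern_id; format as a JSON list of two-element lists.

Build automaton:
Trie nodes:
  0='ε' goto a→1 c→7 d→3
  1='a' goto a→2
  2='aa' goto ·  ←P0
  3='d' goto a→4 d→8 e→12
  4='da' goto c→5
  5='dac' goto b→6
  6='dacb' goto ·  ←P1
  7='c' goto b→18 d→13  ←P2
  8='dd' goto a→9
  9='dda' goto b→10
  10='ddab' goto b→11
  11='ddabb' goto ·  ←P3
  12='de' goto ·  ←P4
  13='cd' goto e→14
  14='cde' goto c→15
  15='cdec' goto b→16
  16='cdecb' goto e→17
  17='cdecbe' goto ·  ←P5
  18='cb' goto ·  ←P6

BFS fail/out derivation:
  n1('a'): parent n0 fail=0; on 'a' 0 → fail=0;  out ∅∪∅=∅
  n3('d'): parent n0 fail=0; on 'd' 0 → fail=0;  out ∅∪∅=∅
  n7('c'): parent n0 fail=0; on 'c' 0 → fail=0;  out {2}∪∅={2}
  n2('aa'): parent n1 fail=0; on 'a' 0 → fail=1;  out {0}∪∅={0}
  n4('da'): parent n3 fail=0; on 'a' 0 → fail=1;  out ∅∪∅=∅
  n8('dd'): parent n3 fail=0; on 'd' 0 → fail=3;  out ∅∪∅=∅
  n12('de'): parent n3 fail=0; on 'e' 0 → fail=0;  out {4}∪∅={4}
  n13('cd'): parent n7 fail=0; on 'd' 0 → fail=3;  out ∅∪∅=∅
  n18('cb'): parent n7 fail=0; on 'b' 0 → fail=0;  out {6}∪∅={6}
  n5('dac'): parent n4 fail=1; on 'c' 1→0 → fail=7;  out ∅∪{2}={2}
  n9('dda'): parent n8 fail=3; on 'a' 3 → fail=4;  out ∅∪∅=∅
  n14('cde'): parent n13 fail=3; on 'e' 3 → fail=12;  out ∅∪{4}={4}
  n6('dacb'): parent n5 fail=7; on 'b' 7 → fail=18;  out {1}∪{6}={1,6}
  n10('ddab'): parent n9 fail=4; on 'b' 4→1→0 → fail=0;  out ∅∪∅=∅
  n15('cdec'): parent n14 fail=12; on 'c' 12→0 → fail=7;  out ∅∪{2}={2}
  n11('ddabb'): parent n10 fail=0; on 'b' 0 → fail=0;  out {3}∪∅={3}
  n16('cdecb'): parent n15 fail=7; on 'b' 7 → fail=18;  out ∅∪{6}={6}
  n17('cdecbe'): parent n16 fail=18; on 'e' 18→0 → fail=0;  out {5}∪∅={5}

Run:
[0] read 'e'  n0⇒n0
[1] read 'a'  n0⇒n1
[2] read 'a'  n1⇒n2  ** P0@[1:2]
[3] read 'b'  n2⇒n0 ·f
[4] read 'c'  n0⇒n7  ** P2@[4:4]
[5] read 'd'  n7⇒n13
[6] read 'e'  n13⇒n14  ** P4@[5:6]
[7] read 'c'  n14⇒n15  ** P2@[7:7]
[8] read 'b'  n15⇒n16  ** P6@[7:8]
[9] read 'e'  n16⇒n17  ** P5@[4:9]
[10] read 'c'  n17⇒n7 ·f  ** P2@[10:10]
[11] read 'd'  n7⇒n13
[12] read 'e'  n13⇒n14  ** P4@[11:12]
[13] read 'c'  n14⇒n15  ** P2@[13:13]
[14] read 'b'  n15⇒n16  ** P6@[13:14]
[15] read 'e'  n16⇒n17  ** P5@[10:15]
[16] read 'c'  n17⇒n7 ·f  ** P2@[16:16]
[17] read 'd'  n7⇒n13
[18] read 'e'  n13⇒n14  ** P4@[17:18]
[19] read 'c'  n14⇒n15  ** P2@[19:19]
[20] read 'b'  n15⇒n16  ** P6@[19:20]
[21] read 'e'  n16⇒n17  ** P5@[16:21]
[22] read 'c'  n17⇒n7 ·f  ** P2@[22:22]
[23] read 'd'  n7⇒n13
[24] read 'e'  n13⇒n14  ** P4@[23:24]
[25] read 'c'  n14⇒n15  ** P2@[25:25]
[26] read 'c'  n15⇒n7 ·f  ** P2@[26:26]
[27] read 'c'  n7⇒n7 ·f  ** P2@[27:27]
[28] read 'a'  n7⇒n1 ·f
[29] read 'd'  n1⇒n3 ·f
[30] read 'a'  n3⇒n4
[31] read 'c'  n4⇒n5  ** P2@[31:31]
[32] read 'b'  n5⇒n6  ** P1@[29:32],P6@[31:32]
[33] read 'b'  n6⇒n0 ·f
[34] read 'e'  n0⇒n0
[35] read 'd'  n0⇒n3
[36] read 'e'  n3⇒n12  ** P4@[35:36]
[37] read 'd'  n12⇒n3 ·f
[38] read 'c'  n3⇒n7 ·f  ** P2@[38:38]
[39] read 'c'  n7⇒n7 ·f  ** P2@[39:39]
[40] read 'a'  n7⇒n1 ·f
[41] read 'a'  n1⇒n2  ** P0@[40:41]
[42] read 'c'  n2⇒n7 ·f  ** P2@[42:42]
[43] read 'c'  n7⇒n7 ·f  ** P2@[43:43]
[44] read 'd'  n7⇒n13
[45] read 'e'  n13⇒n14  ** P4@[44:45]
[46] read 'c'  n14⇒n15  ** P2@[46:46]
[47] read 'b'  n15⇒n16  ** P6@[46:47]
[48] read 'e'  n16⇒n17  ** P5@[43:48]
[49] read 'a'  n17⇒n1 ·f
[50] read 'a'  n1⇒n2  ** P0@[49:50]
[51] read 'a'  n2⇒n2 ·f  ** P0@[50:51]
[52] read 'c'  n2⇒n7 ·f  ** P2@[52:52]
[53] read 'd'  n7⇒n13
[54] read 'e'  n13⇒n14  ** P4@[53:54]
[55] read 'd'  n14⇒n3 ·f
[56] read 'a'  n3⇒n4
[57] read 'c'  n4⇒n5  ** P2@[57:57]
[58] read 'b'  n5⇒n6  ** P1@[55:58],P6@[57:58]
[59] read 'e'  n6⇒n0 ·f
[60] read 'c'  n0⇒n7  ** P2@[60:60]
[61] read 'c'  n7⇒n7 ·f  ** P2@[61:61]
[62] read 'd'  n7⇒n13
[63] read 'e'  n13⇒n14  ** P4@[62:63]
[64] read 'c'  n14⇒n15  ** P2@[64:64]
[65] read 'b'  n15⇒n16  ** P6@[64:65]
[66] read 'e'  n16⇒n17  ** P5@[61:66]
[67] read 'b'  n17⇒n0 ·f
[68] read 'c'  n0⇒n7  ** P2@[68:68]
[69] read 'd'  n7⇒n13
[70] read 'e'  n13⇒n14  ** P4@[69:70]

Result: [[2,0],[4,2],[6,4],[7,2],[8,6],[9,5],[10,2],[12,4],[13,2],[14,6],[15,5],[16,2],[18,4],[19,2],[20,6],[21,5],[22,2],[24,4],[25,2],[26,2],[27,2],[31,2],[32,1],[32,6],[36,4],[38,2],[39,2],[41,0],[42,2],[43,2],[45,4],[46,2],[47,6],[48,5],[50,0],[51,0],[52,2],[54,4],[57,2],[58,1],[58,6],[60,2],[61,2],[63,4],[64,2],[65,6],[66,5],[68,2],[70,4]]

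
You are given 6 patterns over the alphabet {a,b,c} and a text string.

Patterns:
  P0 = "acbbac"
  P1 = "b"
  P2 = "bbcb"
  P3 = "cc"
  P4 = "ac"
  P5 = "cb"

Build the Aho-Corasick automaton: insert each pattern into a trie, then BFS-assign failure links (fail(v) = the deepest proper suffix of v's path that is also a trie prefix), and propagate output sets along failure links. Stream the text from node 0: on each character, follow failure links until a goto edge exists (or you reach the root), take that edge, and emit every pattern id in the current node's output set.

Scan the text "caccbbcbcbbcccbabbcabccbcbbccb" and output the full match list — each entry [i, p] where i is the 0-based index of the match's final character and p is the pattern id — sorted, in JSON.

Build:
Trie (insert patterns):
  0='ε' goto a→1 b→7 c→11
  1='a' goto c→2
  2='ac' goto b→3  ←P4
  3='acb' goto b→4
  4='acbb' goto a→5
  5='acbba' goto c→6
  6='acbbac' goto ·  ←P0
  7='b' goto b→8  ←P1
  8='bb' goto c→9
  9='bbc' goto b→10
  10='bbcb' goto ·  ←P2
  11='c' goto b→13 c→12
  12='cc' goto ·  ←P3
  13='cb' goto ·  ←P5

BFS fail/out derivation:
  n1('a'): parent n0 fail=0; on 'a' 0 → fail=0;  out ∅∪∅=∅
  n7('b'): parent n0 fail=0; on 'b' 0 → fail=0;  out {1}∪∅={1}
  n11('c'): parent n0 fail=0; on 'c' 0 → fail=0;  out ∅∪∅=∅
  n2('ac'): parent n1 fail=0; on 'c' 0 → fail=11;  out {4}∪∅={4}
  n8('bb'): parent n7 fail=0; on 'b' 0 → fail=7;  out ∅∪{1}={1}
  n12('cc'): parent n11 fail=0; on 'c' 0 → fail=11;  out {3}∪∅={3}
  n13('cb'): parent n11 fail=0; on 'b' 0 → fail=7;  out {5}∪{1}={1,5}
  n3('acb'): parent n2 fail=11; on 'b' 11 → fail=13;  out ∅∪{1,5}={1,5}
  n9('bbc'): parent n8 fail=7; on 'c' 7→0 → fail=11;  out ∅∪∅=∅
  n4('acbb'): parent n3 fail=13; on 'b' 13→7 → fail=8;  out ∅∪{1}={1}
  n10('bbcb'): parent n9 fail=11; on 'b' 11 → fail=13;  out {2}∪{1,5}={1,2,5}
  n5('acbba'): parent n4 fail=8; on 'a' 8→7→0 → fail=1;  out ∅∪∅=∅
  n6('acbbac'): parent n5 fail=1; on 'c' 1 → fail=2;  out {0}∪{4}={0,4}

Scan:
[0] read 'c'  n0⇒n11
[1] read 'a'  n11⇒n1 (via fail)
[2] read 'c'  n1⇒n2  emit P4@[1:2]
[3] read 'c'  n2⇒n12 (via fail)  emit P3@[2:3]
[4] read 'b'  n12⇒n13 (via fail)  emit P1@[4:4],P5@[3:4]
[5] read 'b'  n13⇒n8 (via fail)  emit P1@[5:5]
[6] read 'c'  n8⇒n9
[7] read 'b'  n9⇒n10  emit P1@[7:7],P2@[4:7],P5@[6:7]
[8] read 'c'  n10⇒n11 (via fail)
[9] read 'b'  n11⇒n13  emit P1@[9:9],P5@[8:9]
[10] read 'b'  n13⇒n8 (via fail)  emit P1@[10:10]
[11] read 'c'  n8⇒n9
[12] read 'c'  n9⇒n12 (via fail)  emit P3@[11:12]
[13] read 'c'  n12⇒n12 (via fail)  emit P3@[12:13]
[14] read 'b'  n12⇒n13 (via fail)  emit P1@[14:14],P5@[13:14]
[15] read 'a'  n13⇒n1 (via fail)
[16] read 'b'  n1⇒n7 (via fail)  emit P1@[16:16]
[17] read 'b'  n7⇒n8  emit P1@[17:17]
[18] read 'c'  n8⇒n9
[19] read 'a'  n9⇒n1 (via fail)
[20] read 'b'  n1⇒n7 (via fail)  emit P1@[20:20]
[21] read 'c'  n7⇒n11 (via fail)
[22] read 'c'  n11⇒n12  emit P3@[21:22]
[23] read 'b'  n12⇒n13 (via fail)  emit P1@[23:23],P5@[22:23]
[24] read 'c'  n13⇒n11 (via fail)
[25] read 'b'  n11⇒n13  emit P1@[25:25],P5@[24:25]
[26] read 'b'  n13⇒n8 (via fail)  emit P1@[26:26]
[27] read 'c'  n8⇒n9
[28] read 'c'  n9⇒n12 (via fail)  emit P3@[27:28]
[29] read 'b'  n12⇒n13 (via fail)  emit P1@[29:29],P5@[28:29]

Matches: [[2,4],[3,3],[4,1],[4,5],[5,1],[7,1],[7,2],[7,5],[9,1],[9,5],[10,1],[12,3],[13,3],[14,1],[14,5],[16,1],[17,1],[20,1],[22,3],[23,1],[23,5],[25,1],[25,5],[26,1],[28,3],[29,1],[29,5]]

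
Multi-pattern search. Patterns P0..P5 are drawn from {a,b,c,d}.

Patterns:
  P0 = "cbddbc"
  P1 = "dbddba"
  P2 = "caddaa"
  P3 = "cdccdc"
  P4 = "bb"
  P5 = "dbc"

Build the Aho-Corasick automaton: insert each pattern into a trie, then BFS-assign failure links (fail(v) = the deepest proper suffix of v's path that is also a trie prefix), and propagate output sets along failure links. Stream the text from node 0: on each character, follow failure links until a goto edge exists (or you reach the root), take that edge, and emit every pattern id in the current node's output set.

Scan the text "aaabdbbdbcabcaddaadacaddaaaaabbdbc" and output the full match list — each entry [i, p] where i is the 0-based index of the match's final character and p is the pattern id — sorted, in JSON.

Construct AC machine:
Trie (insert patterns):
  n0 'ε': b→23 c→1 d→7
  n1 'c': a→13 b→2 d→18
  n2 'cb': d→3
  n3 'cbd': d→4
  n4 'cbdd': b→5
  n5 'cbddb': c→6
  n6 'cbddbc': ·  ←P0
  n7 'd': b→8
  n8 'db': c→25 d→9
  n9 'dbd': d→10
  n10 'dbdd': b→11
  n11 'dbddb': a→12
  n12 'dbddba': ·  ←P1
  n13 'ca': d→14
  n14 'cad': d→15
  n15 'cadd': a→16
  n16 'cadda': a→17
  n17 'caddaa': ·  ←P2
  n18 'cd': c→19
  n19 'cdc': c→20
  n20 'cdcc': d→21
  n21 'cdccd': c→22
  n22 'cdccdc': ·  ←P3
  n23 'b': b→24
  n24 'bb': ·  ←P4
  n25 'dbc': ·  ←P5

BFS fail/out derivation:
  fail(1) 'c': from fail(0)=0 chase 'c': 0 ⇒ 0;  out=∅∪out(0)=∅
  fail(7) 'd': from fail(0)=0 chase 'd': 0 ⇒ 0;  out=∅∪out(0)=∅
  fail(23) 'b': from fail(0)=0 chase 'b': 0 ⇒ 0;  out=∅∪out(0)=∅
  fail(2) 'cb': from fail(1)=0 chase 'b': 0 ⇒ 23;  out=∅∪out(23)=∅
  fail(8) 'db': from fail(7)=0 chase 'b': 0 ⇒ 23;  out=∅∪out(23)=∅
  fail(13) 'ca': from fail(1)=0 chase 'a': 0 ⇒ 0;  out=∅∪out(0)=∅
  fail(18) 'cd': from fail(1)=0 chase 'd': 0 ⇒ 7;  out=∅∪out(7)=∅
  fail(24) 'bb': from fail(23)=0 chase 'b': 0 ⇒ 23;  out={4}∪out(23)={4}
  fail(3) 'cbd': from fail(2)=23 chase 'd': 23→0 ⇒ 7;  out=∅∪out(7)=∅
  fail(9) 'dbd': from fail(8)=23 chase 'd': 23→0 ⇒ 7;  out=∅∪out(7)=∅
  fail(14) 'cad': from fail(13)=0 chase 'd': 0 ⇒ 7;  out=∅∪out(7)=∅
  fail(19) 'cdc': from fail(18)=7 chase 'c': 7→0 ⇒ 1;  out=∅∪out(1)=∅
  fail(25) 'dbc': from fail(8)=23 chase 'c': 23→0 ⇒ 1;  out={5}∪out(1)={5}
  fail(4) 'cbdd': from fail(3)=7 chase 'd': 7→0 ⇒ 7;  out=∅∪out(7)=∅
  fail(10) 'dbdd': from fail(9)=7 chase 'd': 7→0 ⇒ 7;  out=∅∪out(7)=∅
  fail(15) 'cadd': from fail(14)=7 chase 'd': 7→0 ⇒ 7;  out=∅∪out(7)=∅
  fail(20) 'cdcc': from fail(19)=1 chase 'c': 1→0 ⇒ 1;  out=∅∪out(1)=∅
  fail(5) 'cbddb': from fail(4)=7 chase 'b': 7 ⇒ 8;  out=∅∪out(8)=∅
  fail(11) 'dbddb': from fail(10)=7 chase 'b': 7 ⇒ 8;  out=∅∪out(8)=∅
  fail(16) 'cadda': from fail(15)=7 chase 'a': 7→0 ⇒ 0;  out=∅∪out(0)=∅
  fail(21) 'cdccd': from fail(20)=1 chase 'd': 1 ⇒ 18;  out=∅∪out(18)=∅
  fail(6) 'cbddbc': from fail(5)=8 chase 'c': 8 ⇒ 25;  out={0}∪out(25)={0,5}
  fail(12) 'dbddba': from fail(11)=8 chase 'a': 8→23→0 ⇒ 0;  out={1}∪out(0)={1}
  fail(17) 'caddaa': from fail(16)=0 chase 'a': 0 ⇒ 0;  out={2}∪out(0)={2}
  fail(22) 'cdccdc': from fail(21)=18 chase 'c': 18 ⇒ 19;  out={3}∪out(19)={3}

Scan:
i=0 'a': node 0→0
i=1 'a': node 0→0
i=2 'a': node 0→0
i=3 'b': node 0→23
i=4 'd': node 23→7 ·f
i=5 'b': node 7→8
i=6 'b': node 8→24 ·f  ** P4@[5:6]
i=7 'd': node 24→7 ·f
i=8 'b': node 7→8
i=9 'c': node 8→25  ** P5@[7:9]
i=10 'a': node 25→13 ·f
i=11 'b': node 13→23 ·f
i=12 'c': node 23→1 ·f
i=13 'a': node 1→13
i=14 'd': node 13→14
i=15 'd': node 14→15
i=16 'a': node 15→16
i=17 'a': node 16→17  ** P2@[12:17]
i=18 'd': node 17→7 ·f
i=19 'a': node 7→0 ·f
i=20 'c': node 0→1
i=21 'a': node 1→13
i=22 'd': node 13→14
i=23 'd': node 14→15
i=24 'a': node 15→16
i=25 'a': node 16→17  ** P2@[20:25]
i=26 'a': node 17→0 ·f
i=27 'a': node 0→0
i=28 'a': node 0→0
i=29 'b': node 0→23
i=30 'b': node 23→24  ** P4@[29:30]
i=31 'd': node 24→7 ·f
i=32 'b': node 7→8
i=33 'c': node 8→25  ** P5@[31:33]

All matches (sorted): [[6,4],[9,5],[17,2],[25,2],[30,4],[33,5]]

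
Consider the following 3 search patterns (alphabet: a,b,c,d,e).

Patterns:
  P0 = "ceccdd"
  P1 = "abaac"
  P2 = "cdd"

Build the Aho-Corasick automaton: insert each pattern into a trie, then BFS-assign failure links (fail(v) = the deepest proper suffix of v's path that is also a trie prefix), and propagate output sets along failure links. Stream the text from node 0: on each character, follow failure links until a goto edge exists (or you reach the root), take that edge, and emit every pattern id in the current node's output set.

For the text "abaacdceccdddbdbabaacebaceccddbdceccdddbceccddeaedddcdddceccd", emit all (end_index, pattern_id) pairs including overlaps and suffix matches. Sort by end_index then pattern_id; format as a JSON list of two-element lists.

Construct AC machine:
Trie nodes:
  0='ε' goto a→7 c→1
  1='c' goto d→12 e→2
  2='ce' goto c→3
  3='cec' goto c→4
  4='cecc' goto d→5
  5='ceccd' goto d→6
  6='ceccdd' goto ·  [P0 ends]
  7='a' goto b→8
  8='ab' goto a→9
  9='aba' goto a→10
  10='abaa' goto c→11
  11='abaac' goto ·  [P1 ends]
  12='cd' goto d→13
  13='cdd' goto ·  [P2 ends]

BFS fail/out derivation:
  n1('c'): parent n0 fail=0; on 'c' 0 → fail=0;  out ∅∪∅=∅
  n7('a'): parent n0 fail=0; on 'a' 0 → fail=0;  out ∅∪∅=∅
  n2('ce'): parent n1 fail=0; on 'e' 0 → fail=0;  out ∅∪∅=∅
  n8('ab'): parent n7 fail=0; on 'b' 0 → fail=0;  out ∅∪∅=∅
  n12('cd'): parent n1 fail=0; on 'd' 0 → fail=0;  out ∅∪∅=∅
  n3('cec'): parent n2 fail=0; on 'c' 0 → fail=1;  out ∅∪∅=∅
  n9('aba'): parent n8 fail=0; on 'a' 0 → fail=7;  out ∅∪∅=∅
  n13('cdd'): parent n12 fail=0; on 'd' 0 → fail=0;  out {2}∪∅={2}
  n4('cecc'): parent n3 fail=1; on 'c' 1→0 → fail=1;  out ∅∪∅=∅
  n10('abaa'): parent n9 fail=7; on 'a' 7→0 → fail=7;  out ∅∪∅=∅
  n5('ceccd'): parent n4 fail=1; on 'd' 1 → fail=12;  out ∅∪∅=∅
  n11('abaac'): parent n10 fail=7; on 'c' 7→0 → fail=1;  out {1}∪∅={1}
  n6('ceccdd'): parent n5 fail=12; on 'd' 12 → fail=13;  out {0}∪{2}={0,2}

Scan:
i=0 'a': node 0→7
i=1 'b': node 7→8
i=2 'a': node 8→9
i=3 'a': node 9→10
i=4 'c': node 10→11  emit P1@[0:4]
i=5 'd': node 11→12 (via fail)
i=6 'c': node 12→1 (via fail)
i=7 'e': node 1→2
i=8 'c': node 2→3
i=9 'c': node 3→4
i=10 'd': node 4→5
i=11 'd': node 5→6  emit P0@[6:11],P2@[9:11]
i=12 'd': node 6→0 (via fail)
i=13 'b': node 0→0
i=14 'd': node 0→0
i=15 'b': node 0→0
i=16 'a': node 0→7
i=17 'b': node 7→8
i=18 'a': node 8→9
i=19 'a': node 9→10
i=20 'c': node 10→11  emit P1@[16:20]
i=21 'e': node 11→2 (via fail)
i=22 'b': node 2→0 (via fail)
i=23 'a': node 0→7
i=24 'c': node 7→1 (via fail)
i=25 'e': node 1→2
i=26 'c': node 2→3
i=27 'c': node 3→4
i=28 'd': node 4→5
i=29 'd': node 5→6  emit P0@[24:29],P2@[27:29]
i=30 'b': node 6→0 (via fail)
i=31 'd': node 0→0
i=32 'c': node 0→1
i=33 'e': node 1→2
i=34 'c': node 2→3
i=35 'c': node 3→4
i=36 'd': node 4→5
i=37 'd': node 5→6  emit P0@[32:37],P2@[35:37]
i=38 'd': node 6→0 (via fail)
i=39 'b': node 0→0
i=40 'c': node 0→1
i=41 'e': node 1→2
i=42 'c': node 2→3
i=43 'c': node 3→4
i=44 'd': node 4→5
i=45 'd': node 5→6  emit P0@[40:45],P2@[43:45]
i=46 'e': node 6→0 (via fail)
i=47 'a': node 0→7
i=48 'e': node 7→0 (via fail)
i=49 'd': node 0→0
i=50 'd': node 0→0
i=51 'd': node 0→0
i=52 'c': node 0→1
i=53 'd': node 1→12
i=54 'd': node 12→13  emit P2@[52:54]
i=55 'd': node 13→0 (via fail)
i=56 'c': node 0→1
i=57 'e': node 1→2
i=58 'c': node 2→3
i=59 'c': node 3→4
i=60 'd': node 4→5

Result: [[4,1],[11,0],[11,2],[20,1],[29,0],[29,2],[37,0],[37,2],[45,0],[45,2],[54,2]]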